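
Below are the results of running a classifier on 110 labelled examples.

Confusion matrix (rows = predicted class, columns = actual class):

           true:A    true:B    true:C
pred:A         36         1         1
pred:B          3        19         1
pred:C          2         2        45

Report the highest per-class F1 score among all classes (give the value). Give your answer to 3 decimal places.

Per-class F1 score (2·TP/(2·TP+FP+FN)):
  A: TP=36, FP=1+1=2, FN=3+2=5 → 72/79 = 0.9114
  B: TP=19, FP=3+1=4, FN=1+2=3 → 38/45 = 0.8444
  C: TP=45, FP=2+2=4, FN=1+1=2 → 90/96 = 0.9375
Highest is class 'C' with F1 score = 0.938.

0.938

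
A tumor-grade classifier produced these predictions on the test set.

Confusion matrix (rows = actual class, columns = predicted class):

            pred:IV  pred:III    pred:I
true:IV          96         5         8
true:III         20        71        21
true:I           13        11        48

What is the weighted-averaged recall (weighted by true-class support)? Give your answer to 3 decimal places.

Per-class recall (TP/(TP+FN)):
  IV: TP=96, FN=5+8=13 → 96/109 = 0.8807
  III: TP=71, FN=20+21=41 → 71/112 = 0.6339
  I: TP=48, FN=13+11=24 → 48/72 = 0.6667
Weighted-recall = Σ (supportᵢ/N)·recallᵢ with N=293: (109/293)·0.8807 + (112/293)·0.6339 + (72/293)·0.6667 = 0.734

0.734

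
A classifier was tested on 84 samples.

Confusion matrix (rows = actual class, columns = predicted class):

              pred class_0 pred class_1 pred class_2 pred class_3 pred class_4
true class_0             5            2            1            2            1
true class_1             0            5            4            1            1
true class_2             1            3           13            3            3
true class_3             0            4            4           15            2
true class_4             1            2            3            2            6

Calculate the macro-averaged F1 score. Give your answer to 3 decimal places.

0.507

Per-class F1 score (2·TP/(2·TP+FP+FN)):
  class_0: TP=5, FP=0+1+0+1=2, FN=2+1+2+1=6 → 10/18 = 0.5556
  class_1: TP=5, FP=2+3+4+2=11, FN=0+4+1+1=6 → 10/27 = 0.3704
  class_2: TP=13, FP=1+4+4+3=12, FN=1+3+3+3=10 → 26/48 = 0.5417
  class_3: TP=15, FP=2+1+3+2=8, FN=0+4+4+2=10 → 30/48 = 0.6250
  class_4: TP=6, FP=1+1+3+2=7, FN=1+2+3+2=8 → 12/27 = 0.4444
Macro-F1 score = mean = (0.5556 + 0.3704 + 0.5417 + 0.6250 + 0.4444) / 5 = 0.507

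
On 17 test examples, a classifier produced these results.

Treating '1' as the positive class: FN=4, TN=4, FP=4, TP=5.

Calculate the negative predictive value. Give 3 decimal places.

NPV = TN/(TN+FN) = 4/(4+4) = 0.500

0.500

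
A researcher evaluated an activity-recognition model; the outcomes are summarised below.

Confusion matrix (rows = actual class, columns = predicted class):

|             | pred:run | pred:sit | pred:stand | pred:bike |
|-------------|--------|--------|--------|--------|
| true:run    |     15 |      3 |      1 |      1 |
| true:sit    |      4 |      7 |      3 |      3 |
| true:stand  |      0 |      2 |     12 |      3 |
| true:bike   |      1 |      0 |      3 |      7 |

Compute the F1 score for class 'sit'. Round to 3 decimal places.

0.483

Treat 'sit' as positive and all other classes as negative.
F1 score = 2·TP/(2·TP+FP+FN).
sit: TP=7, FP=3+2+0=5, FN=4+3+3=10 → 14/29 = 0.4828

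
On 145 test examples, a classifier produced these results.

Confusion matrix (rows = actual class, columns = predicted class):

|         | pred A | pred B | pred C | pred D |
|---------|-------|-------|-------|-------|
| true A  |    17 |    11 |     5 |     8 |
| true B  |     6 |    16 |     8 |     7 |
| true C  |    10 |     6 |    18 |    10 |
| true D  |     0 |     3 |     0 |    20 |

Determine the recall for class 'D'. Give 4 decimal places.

One-vs-rest for 'D': TP = diagonal; FP = other classes predicted 'D'; FN = 'D' predicted as other.
recall = TP/(TP+FN).
D: TP=20, FN=0+3+0=3 → 20/23 = 0.86957

0.8696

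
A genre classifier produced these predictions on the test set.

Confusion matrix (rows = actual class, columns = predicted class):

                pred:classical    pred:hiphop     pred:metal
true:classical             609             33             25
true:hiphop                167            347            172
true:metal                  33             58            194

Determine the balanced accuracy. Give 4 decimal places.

Balanced accuracy = mean of per-class recall.
  classical: recall = 609/667 = 0.91304
  hiphop: recall = 347/686 = 0.50583
  metal: recall = 194/285 = 0.68070
Mean = (0.91304 + 0.50583 + 0.68070) / 3 = 0.6999

0.6999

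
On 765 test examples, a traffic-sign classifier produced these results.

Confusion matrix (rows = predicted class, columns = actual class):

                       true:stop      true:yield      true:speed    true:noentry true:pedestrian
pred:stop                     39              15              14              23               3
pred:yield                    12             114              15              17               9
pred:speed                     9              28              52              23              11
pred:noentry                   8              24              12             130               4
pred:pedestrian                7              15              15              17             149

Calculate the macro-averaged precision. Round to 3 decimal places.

Per-class precision (TP/(TP+FP)):
  stop: TP=39, FP=15+14+23+3=55 → 39/94 = 0.4149
  yield: TP=114, FP=12+15+17+9=53 → 114/167 = 0.6826
  speed: TP=52, FP=9+28+23+11=71 → 52/123 = 0.4228
  noentry: TP=130, FP=8+24+12+4=48 → 130/178 = 0.7303
  pedestrian: TP=149, FP=7+15+15+17=54 → 149/203 = 0.7340
Macro-precision = mean = (0.4149 + 0.6826 + 0.4228 + 0.7303 + 0.7340) / 5 = 0.597

0.597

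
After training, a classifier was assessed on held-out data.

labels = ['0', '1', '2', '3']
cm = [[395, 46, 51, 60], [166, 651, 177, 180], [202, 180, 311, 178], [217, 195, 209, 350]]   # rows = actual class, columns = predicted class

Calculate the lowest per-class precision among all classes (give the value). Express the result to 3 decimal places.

Per-class precision (TP/(TP+FP)):
  0: TP=395, FP=166+202+217=585 → 395/980 = 0.4031
  1: TP=651, FP=46+180+195=421 → 651/1072 = 0.6073
  2: TP=311, FP=51+177+209=437 → 311/748 = 0.4158
  3: TP=350, FP=60+180+178=418 → 350/768 = 0.4557
Lowest is class '0' with precision = 0.403.

0.403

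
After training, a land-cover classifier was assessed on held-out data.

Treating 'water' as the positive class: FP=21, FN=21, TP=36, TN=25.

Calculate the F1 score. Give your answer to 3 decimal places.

0.632

Precision = TP/(TP+FP) = 36/57 = 0.6316
Recall = TP/(TP+FN) = 36/57 = 0.6316
F1 = 2·TP/(2·TP+FP+FN) = 72/114 = 0.632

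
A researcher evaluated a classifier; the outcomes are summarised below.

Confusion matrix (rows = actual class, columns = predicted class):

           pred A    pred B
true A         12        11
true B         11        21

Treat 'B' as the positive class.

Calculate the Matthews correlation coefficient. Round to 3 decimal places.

0.178

MCC = (TP·TN − FP·FN) / √((TP+FP)(TP+FN)(TN+FP)(TN+FN))
Numerator = 21·12 − 11·11 = 131
Denominator = √(32·32·23·23) = √541696 = 736.0000
MCC = 131 / 736.0000 = 0.178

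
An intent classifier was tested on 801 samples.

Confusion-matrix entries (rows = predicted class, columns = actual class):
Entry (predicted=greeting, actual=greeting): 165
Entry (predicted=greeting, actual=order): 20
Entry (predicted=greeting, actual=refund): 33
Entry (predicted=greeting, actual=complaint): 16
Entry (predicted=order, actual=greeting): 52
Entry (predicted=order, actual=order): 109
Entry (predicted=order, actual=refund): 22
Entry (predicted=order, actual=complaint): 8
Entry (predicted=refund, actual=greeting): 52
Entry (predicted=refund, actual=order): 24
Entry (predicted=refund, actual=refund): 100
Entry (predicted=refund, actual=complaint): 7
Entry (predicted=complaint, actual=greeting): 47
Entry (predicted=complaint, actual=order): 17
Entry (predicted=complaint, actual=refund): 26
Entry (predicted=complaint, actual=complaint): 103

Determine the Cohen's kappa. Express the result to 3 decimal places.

Observed agreement pₒ = trace/N = 477/801 = 0.5955
Expected agreement pₑ = Σ (rowᵢ·colᵢ)/N² = (316·234 + 170·191 + 181·183 + 134·193)/801² = 0.2578
κ = (pₒ − pₑ)/(1 − pₑ) = (0.5955 − 0.2578)/(1 − 0.2578) = 0.455

0.455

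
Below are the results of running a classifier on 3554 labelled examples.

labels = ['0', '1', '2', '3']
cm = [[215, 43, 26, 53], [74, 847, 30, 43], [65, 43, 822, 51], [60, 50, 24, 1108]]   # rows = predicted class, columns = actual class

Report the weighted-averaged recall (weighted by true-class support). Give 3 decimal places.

0.842

Per-class recall (TP/(TP+FN)):
  0: TP=215, FN=74+65+60=199 → 215/414 = 0.5193
  1: TP=847, FN=43+43+50=136 → 847/983 = 0.8616
  2: TP=822, FN=26+30+24=80 → 822/902 = 0.9113
  3: TP=1108, FN=53+43+51=147 → 1108/1255 = 0.8829
Weighted-recall = Σ (supportᵢ/N)·recallᵢ with N=3554: (414/3554)·0.5193 + (983/3554)·0.8616 + (902/3554)·0.9113 + (1255/3554)·0.8829 = 0.842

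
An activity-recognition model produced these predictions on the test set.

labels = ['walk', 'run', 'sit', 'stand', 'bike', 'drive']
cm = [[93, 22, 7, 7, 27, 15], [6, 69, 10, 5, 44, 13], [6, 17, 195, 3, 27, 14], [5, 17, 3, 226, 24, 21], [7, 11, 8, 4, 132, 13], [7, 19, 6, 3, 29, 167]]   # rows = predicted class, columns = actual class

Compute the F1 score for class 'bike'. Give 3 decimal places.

0.576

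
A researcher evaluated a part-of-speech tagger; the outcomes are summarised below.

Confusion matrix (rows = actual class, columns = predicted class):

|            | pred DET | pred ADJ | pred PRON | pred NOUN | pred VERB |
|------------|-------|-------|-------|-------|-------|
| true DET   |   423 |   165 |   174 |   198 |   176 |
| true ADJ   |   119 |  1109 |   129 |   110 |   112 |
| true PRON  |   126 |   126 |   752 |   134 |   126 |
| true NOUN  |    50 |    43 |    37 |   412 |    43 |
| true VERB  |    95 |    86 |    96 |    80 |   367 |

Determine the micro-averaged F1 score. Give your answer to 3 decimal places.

Micro-averaging pools counts across classes: ΣTP=3063, ΣFP=2225, ΣFN=2225.
Micro-F1 score = 2·TP/(2·TP+FP+FN) on pooled counts = 0.579 (equals overall accuracy in single-label multiclass).

0.579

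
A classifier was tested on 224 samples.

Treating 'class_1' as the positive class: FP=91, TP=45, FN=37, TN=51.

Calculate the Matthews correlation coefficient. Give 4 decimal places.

MCC = (TP·TN − FP·FN) / √((TP+FP)(TP+FN)(TN+FP)(TN+FN))
Numerator = 45·51 − 91·37 = -1072
Denominator = √(136·82·142·88) = √139355392 = 11804.8885
MCC = -1072 / 11804.8885 = -0.0908

-0.0908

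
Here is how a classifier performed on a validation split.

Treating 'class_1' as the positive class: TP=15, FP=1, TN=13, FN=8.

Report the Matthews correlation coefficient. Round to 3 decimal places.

MCC = (TP·TN − FP·FN) / √((TP+FP)(TP+FN)(TN+FP)(TN+FN))
Numerator = 15·13 − 1·8 = 187
Denominator = √(16·23·14·21) = √108192 = 328.9255
MCC = 187 / 328.9255 = 0.569

0.569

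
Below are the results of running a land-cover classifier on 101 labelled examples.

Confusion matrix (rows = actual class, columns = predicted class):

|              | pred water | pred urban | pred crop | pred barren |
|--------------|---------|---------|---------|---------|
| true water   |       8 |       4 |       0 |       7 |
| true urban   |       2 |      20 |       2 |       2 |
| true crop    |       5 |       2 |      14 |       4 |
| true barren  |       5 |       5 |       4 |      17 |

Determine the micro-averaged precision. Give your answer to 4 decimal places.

0.5842

Micro-averaging pools counts across classes: ΣTP=59, ΣFP=42, ΣFN=42.
Micro-precision = TP/(TP+FP) on pooled counts = 0.5842 (equals overall accuracy in single-label multiclass).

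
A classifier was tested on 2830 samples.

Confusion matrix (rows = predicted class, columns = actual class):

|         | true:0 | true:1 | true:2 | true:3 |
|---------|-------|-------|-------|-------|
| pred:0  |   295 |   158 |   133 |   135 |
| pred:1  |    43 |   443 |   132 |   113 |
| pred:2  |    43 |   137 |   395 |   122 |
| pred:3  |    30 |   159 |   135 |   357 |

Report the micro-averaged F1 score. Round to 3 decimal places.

Micro-averaging pools counts across classes: ΣTP=1490, ΣFP=1340, ΣFN=1340.
Micro-F1 score = 2·TP/(2·TP+FP+FN) on pooled counts = 0.527 (equals overall accuracy in single-label multiclass).

0.527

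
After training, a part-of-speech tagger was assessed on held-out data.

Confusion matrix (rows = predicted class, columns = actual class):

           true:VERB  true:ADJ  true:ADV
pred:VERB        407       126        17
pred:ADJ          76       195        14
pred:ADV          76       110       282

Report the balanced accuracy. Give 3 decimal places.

0.694

Balanced accuracy = mean of per-class recall.
  VERB: recall = 407/559 = 0.7281
  ADJ: recall = 195/431 = 0.4524
  ADV: recall = 282/313 = 0.9010
Mean = (0.7281 + 0.4524 + 0.9010) / 3 = 0.694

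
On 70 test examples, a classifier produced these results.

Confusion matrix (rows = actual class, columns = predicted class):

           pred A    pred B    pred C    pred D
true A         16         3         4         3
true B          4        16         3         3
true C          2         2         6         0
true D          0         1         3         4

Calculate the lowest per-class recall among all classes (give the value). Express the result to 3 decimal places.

0.500

Per-class recall (TP/(TP+FN)):
  A: TP=16, FN=3+4+3=10 → 16/26 = 0.6154
  B: TP=16, FN=4+3+3=10 → 16/26 = 0.6154
  C: TP=6, FN=2+2+0=4 → 6/10 = 0.6000
  D: TP=4, FN=0+1+3=4 → 4/8 = 0.5000
Lowest is class 'D' with recall = 0.500.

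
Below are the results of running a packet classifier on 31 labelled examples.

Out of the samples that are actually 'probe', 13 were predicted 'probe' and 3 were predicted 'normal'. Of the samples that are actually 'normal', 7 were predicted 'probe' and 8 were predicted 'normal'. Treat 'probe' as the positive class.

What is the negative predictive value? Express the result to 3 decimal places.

0.727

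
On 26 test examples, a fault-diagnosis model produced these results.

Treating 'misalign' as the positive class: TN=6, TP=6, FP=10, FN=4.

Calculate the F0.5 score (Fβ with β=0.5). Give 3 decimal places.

0.405

Fβ = (1+β²)·TP / ((1+β²)·TP + β²·FN + FP), with β²=1/4
= 1.25·6 / (1.25·6 + 0.25·4 + 10) = 0.405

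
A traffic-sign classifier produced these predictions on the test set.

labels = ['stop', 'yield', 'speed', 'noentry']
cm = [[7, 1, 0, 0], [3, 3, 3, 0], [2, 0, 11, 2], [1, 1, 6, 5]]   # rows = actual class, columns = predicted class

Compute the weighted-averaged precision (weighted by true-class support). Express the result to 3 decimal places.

Per-class precision (TP/(TP+FP)):
  stop: TP=7, FP=3+2+1=6 → 7/13 = 0.5385
  yield: TP=3, FP=1+0+1=2 → 3/5 = 0.6000
  speed: TP=11, FP=0+3+6=9 → 11/20 = 0.5500
  noentry: TP=5, FP=0+0+2=2 → 5/7 = 0.7143
Weighted-precision = Σ (supportᵢ/N)·precisionᵢ with N=45: (8/45)·0.5385 + (9/45)·0.6000 + (15/45)·0.5500 + (13/45)·0.7143 = 0.605

0.605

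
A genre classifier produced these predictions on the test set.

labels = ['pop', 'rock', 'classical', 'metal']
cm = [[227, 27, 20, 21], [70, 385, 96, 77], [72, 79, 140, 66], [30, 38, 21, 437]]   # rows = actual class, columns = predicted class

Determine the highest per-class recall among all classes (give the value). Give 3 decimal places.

0.831

Per-class recall (TP/(TP+FN)):
  pop: TP=227, FN=27+20+21=68 → 227/295 = 0.7695
  rock: TP=385, FN=70+96+77=243 → 385/628 = 0.6131
  classical: TP=140, FN=72+79+66=217 → 140/357 = 0.3922
  metal: TP=437, FN=30+38+21=89 → 437/526 = 0.8308
Highest is class 'metal' with recall = 0.831.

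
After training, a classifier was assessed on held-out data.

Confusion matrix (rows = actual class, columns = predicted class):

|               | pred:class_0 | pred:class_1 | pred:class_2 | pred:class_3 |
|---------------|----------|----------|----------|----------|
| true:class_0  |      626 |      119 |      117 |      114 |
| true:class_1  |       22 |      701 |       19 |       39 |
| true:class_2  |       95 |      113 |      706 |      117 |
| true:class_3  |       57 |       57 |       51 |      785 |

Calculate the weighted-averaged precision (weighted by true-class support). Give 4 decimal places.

0.7594

Per-class precision (TP/(TP+FP)):
  class_0: TP=626, FP=22+95+57=174 → 626/800 = 0.78250
  class_1: TP=701, FP=119+113+57=289 → 701/990 = 0.70808
  class_2: TP=706, FP=117+19+51=187 → 706/893 = 0.79059
  class_3: TP=785, FP=114+39+117=270 → 785/1055 = 0.74408
Weighted-precision = Σ (supportᵢ/N)·precisionᵢ with N=3738: (976/3738)·0.78250 + (781/3738)·0.70808 + (1031/3738)·0.79059 + (950/3738)·0.74408 = 0.7594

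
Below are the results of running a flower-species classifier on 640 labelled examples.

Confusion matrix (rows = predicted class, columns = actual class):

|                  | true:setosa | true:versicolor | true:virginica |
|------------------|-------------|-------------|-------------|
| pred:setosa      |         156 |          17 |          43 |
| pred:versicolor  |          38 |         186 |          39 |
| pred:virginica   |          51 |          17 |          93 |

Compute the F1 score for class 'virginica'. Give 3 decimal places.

0.554

F1 score = 2·TP/(2·TP+FP+FN).
virginica: TP=93, FP=51+17=68, FN=43+39=82 → 186/336 = 0.5536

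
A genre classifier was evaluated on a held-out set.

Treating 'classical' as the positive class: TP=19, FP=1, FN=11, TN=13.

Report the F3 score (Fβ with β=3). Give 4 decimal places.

0.6552

Fβ = (1+β²)·TP / ((1+β²)·TP + β²·FN + FP), with β²=9
= 10·19 / (10·19 + 9·11 + 1) = 0.6552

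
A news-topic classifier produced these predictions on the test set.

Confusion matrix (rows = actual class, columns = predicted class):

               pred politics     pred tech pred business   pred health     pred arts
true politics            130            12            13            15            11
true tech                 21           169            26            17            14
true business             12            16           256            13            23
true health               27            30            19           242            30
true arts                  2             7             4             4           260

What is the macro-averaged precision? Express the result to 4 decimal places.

0.7610

Per-class precision (TP/(TP+FP)):
  politics: TP=130, FP=21+12+27+2=62 → 130/192 = 0.67708
  tech: TP=169, FP=12+16+30+7=65 → 169/234 = 0.72222
  business: TP=256, FP=13+26+19+4=62 → 256/318 = 0.80503
  health: TP=242, FP=15+17+13+4=49 → 242/291 = 0.83162
  arts: TP=260, FP=11+14+23+30=78 → 260/338 = 0.76923
Macro-precision = mean = (0.67708 + 0.72222 + 0.80503 + 0.83162 + 0.76923) / 5 = 0.7610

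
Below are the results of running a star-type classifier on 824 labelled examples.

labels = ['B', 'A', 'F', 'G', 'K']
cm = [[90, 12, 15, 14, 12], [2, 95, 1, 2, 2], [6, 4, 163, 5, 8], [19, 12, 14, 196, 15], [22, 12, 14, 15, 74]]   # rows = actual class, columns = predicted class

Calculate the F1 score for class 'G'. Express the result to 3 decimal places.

Treat 'G' as positive and all other classes as negative.
F1 score = 2·TP/(2·TP+FP+FN).
G: TP=196, FP=14+2+5+15=36, FN=19+12+14+15=60 → 392/488 = 0.8033

0.803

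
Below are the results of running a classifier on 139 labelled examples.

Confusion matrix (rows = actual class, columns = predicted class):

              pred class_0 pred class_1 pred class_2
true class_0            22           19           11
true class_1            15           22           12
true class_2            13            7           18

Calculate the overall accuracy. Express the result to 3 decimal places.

Accuracy = trace / total = (22+22+18=62) / 139 = 62/139 = 0.446

0.446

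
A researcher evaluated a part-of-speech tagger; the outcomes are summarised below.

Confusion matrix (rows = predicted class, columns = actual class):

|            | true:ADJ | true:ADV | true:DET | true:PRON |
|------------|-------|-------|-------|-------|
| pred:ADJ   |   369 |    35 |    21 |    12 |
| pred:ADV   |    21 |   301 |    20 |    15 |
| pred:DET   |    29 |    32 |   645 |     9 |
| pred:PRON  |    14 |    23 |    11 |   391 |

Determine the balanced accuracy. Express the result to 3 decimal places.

Balanced accuracy = mean of per-class recall.
  ADJ: recall = 369/433 = 0.8522
  ADV: recall = 301/391 = 0.7698
  DET: recall = 645/697 = 0.9254
  PRON: recall = 391/427 = 0.9157
Mean = (0.8522 + 0.7698 + 0.9254 + 0.9157) / 4 = 0.866

0.866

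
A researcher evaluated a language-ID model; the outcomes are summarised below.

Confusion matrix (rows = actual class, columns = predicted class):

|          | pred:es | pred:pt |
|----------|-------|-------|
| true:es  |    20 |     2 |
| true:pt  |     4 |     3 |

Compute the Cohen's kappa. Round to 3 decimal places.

0.374

Observed agreement pₒ = trace/N = 23/29 = 0.7931
Expected agreement pₑ = Σ (rowᵢ·colᵢ)/N² = (22·24 + 7·5)/29² = 0.6694
κ = (pₒ − pₑ)/(1 − pₑ) = (0.7931 − 0.6694)/(1 − 0.6694) = 0.374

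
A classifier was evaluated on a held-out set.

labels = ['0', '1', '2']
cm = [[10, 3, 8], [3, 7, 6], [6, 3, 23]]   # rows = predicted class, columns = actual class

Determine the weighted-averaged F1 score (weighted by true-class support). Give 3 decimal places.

0.586

Per-class F1 score (2·TP/(2·TP+FP+FN)):
  0: TP=10, FP=3+8=11, FN=3+6=9 → 20/40 = 0.5000
  1: TP=7, FP=3+6=9, FN=3+3=6 → 14/29 = 0.4828
  2: TP=23, FP=6+3=9, FN=8+6=14 → 46/69 = 0.6667
Weighted-F1 score = Σ (supportᵢ/N)·F1 scoreᵢ with N=69: (19/69)·0.5000 + (13/69)·0.4828 + (37/69)·0.6667 = 0.586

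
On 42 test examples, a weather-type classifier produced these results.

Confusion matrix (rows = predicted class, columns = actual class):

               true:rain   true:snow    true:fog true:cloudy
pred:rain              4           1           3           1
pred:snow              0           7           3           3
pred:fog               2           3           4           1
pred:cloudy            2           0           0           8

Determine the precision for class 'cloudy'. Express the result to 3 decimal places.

One-vs-rest for 'cloudy': TP = diagonal; FP = other classes predicted 'cloudy'; FN = 'cloudy' predicted as other.
precision = TP/(TP+FP).
cloudy: TP=8, FP=2+0+0=2 → 8/10 = 0.8000

0.800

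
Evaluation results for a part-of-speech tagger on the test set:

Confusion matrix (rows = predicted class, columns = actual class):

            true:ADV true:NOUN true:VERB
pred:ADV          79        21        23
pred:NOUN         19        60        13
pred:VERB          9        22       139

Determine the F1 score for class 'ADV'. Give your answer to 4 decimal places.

Treat 'ADV' as positive and all other classes as negative.
F1 score = 2·TP/(2·TP+FP+FN).
ADV: TP=79, FP=21+23=44, FN=19+9=28 → 158/230 = 0.68696

0.6870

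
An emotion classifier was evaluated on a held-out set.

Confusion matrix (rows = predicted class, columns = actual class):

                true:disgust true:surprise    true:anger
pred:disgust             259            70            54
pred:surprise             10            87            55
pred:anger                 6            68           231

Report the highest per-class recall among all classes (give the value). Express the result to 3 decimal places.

0.942

Per-class recall (TP/(TP+FN)):
  disgust: TP=259, FN=10+6=16 → 259/275 = 0.9418
  surprise: TP=87, FN=70+68=138 → 87/225 = 0.3867
  anger: TP=231, FN=54+55=109 → 231/340 = 0.6794
Highest is class 'disgust' with recall = 0.942.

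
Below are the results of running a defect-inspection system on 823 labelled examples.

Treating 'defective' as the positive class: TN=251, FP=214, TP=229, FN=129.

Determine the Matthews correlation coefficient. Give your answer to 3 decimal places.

0.178

MCC = (TP·TN − FP·FN) / √((TP+FP)(TP+FN)(TN+FP)(TN+FN))
Numerator = 229·251 − 214·129 = 29873
Denominator = √(443·358·465·380) = √28023559800 = 167402.3889
MCC = 29873 / 167402.3889 = 0.178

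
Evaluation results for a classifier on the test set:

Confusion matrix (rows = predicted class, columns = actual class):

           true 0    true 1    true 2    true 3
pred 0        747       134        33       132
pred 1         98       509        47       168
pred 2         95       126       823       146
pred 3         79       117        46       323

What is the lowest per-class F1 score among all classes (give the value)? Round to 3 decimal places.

Per-class F1 score (2·TP/(2·TP+FP+FN)):
  0: TP=747, FP=134+33+132=299, FN=98+95+79=272 → 1494/2065 = 0.7235
  1: TP=509, FP=98+47+168=313, FN=134+126+117=377 → 1018/1708 = 0.5960
  2: TP=823, FP=95+126+146=367, FN=33+47+46=126 → 1646/2139 = 0.7695
  3: TP=323, FP=79+117+46=242, FN=132+168+146=446 → 646/1334 = 0.4843
Lowest is class '3' with F1 score = 0.484.

0.484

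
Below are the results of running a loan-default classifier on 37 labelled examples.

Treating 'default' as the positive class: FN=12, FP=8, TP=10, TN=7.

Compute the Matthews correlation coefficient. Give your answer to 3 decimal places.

-0.077

MCC = (TP·TN − FP·FN) / √((TP+FP)(TP+FN)(TN+FP)(TN+FN))
Numerator = 10·7 − 8·12 = -26
Denominator = √(18·22·15·19) = √112860 = 335.9464
MCC = -26 / 335.9464 = -0.077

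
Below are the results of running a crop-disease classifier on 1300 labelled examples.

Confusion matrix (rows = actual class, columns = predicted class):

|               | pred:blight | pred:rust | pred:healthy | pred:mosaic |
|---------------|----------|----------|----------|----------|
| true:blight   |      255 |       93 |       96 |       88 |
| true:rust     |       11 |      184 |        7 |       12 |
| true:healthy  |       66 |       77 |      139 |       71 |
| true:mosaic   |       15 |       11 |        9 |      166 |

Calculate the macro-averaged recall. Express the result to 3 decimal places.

0.640

Per-class recall (TP/(TP+FN)):
  blight: TP=255, FN=93+96+88=277 → 255/532 = 0.4793
  rust: TP=184, FN=11+7+12=30 → 184/214 = 0.8598
  healthy: TP=139, FN=66+77+71=214 → 139/353 = 0.3938
  mosaic: TP=166, FN=15+11+9=35 → 166/201 = 0.8259
Macro-recall = mean = (0.4793 + 0.8598 + 0.3938 + 0.8259) / 4 = 0.640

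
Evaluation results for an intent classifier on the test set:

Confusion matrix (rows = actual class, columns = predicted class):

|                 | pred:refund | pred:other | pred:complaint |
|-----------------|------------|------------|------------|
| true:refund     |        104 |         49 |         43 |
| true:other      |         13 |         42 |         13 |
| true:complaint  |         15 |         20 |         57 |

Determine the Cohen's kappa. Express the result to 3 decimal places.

Observed agreement pₒ = trace/N = 203/356 = 0.5702
Expected agreement pₑ = Σ (rowᵢ·colᵢ)/N² = (196·132 + 68·111 + 92·113)/356² = 0.3457
κ = (pₒ − pₑ)/(1 − pₑ) = (0.5702 − 0.3457)/(1 − 0.3457) = 0.343

0.343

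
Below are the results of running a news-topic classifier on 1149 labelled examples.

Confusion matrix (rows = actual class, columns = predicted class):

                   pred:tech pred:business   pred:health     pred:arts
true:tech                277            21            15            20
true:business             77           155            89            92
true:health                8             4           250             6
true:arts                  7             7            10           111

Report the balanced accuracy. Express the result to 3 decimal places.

Balanced accuracy = mean of per-class recall.
  tech: recall = 277/333 = 0.8318
  business: recall = 155/413 = 0.3753
  health: recall = 250/268 = 0.9328
  arts: recall = 111/135 = 0.8222
Mean = (0.8318 + 0.3753 + 0.9328 + 0.8222) / 4 = 0.741

0.741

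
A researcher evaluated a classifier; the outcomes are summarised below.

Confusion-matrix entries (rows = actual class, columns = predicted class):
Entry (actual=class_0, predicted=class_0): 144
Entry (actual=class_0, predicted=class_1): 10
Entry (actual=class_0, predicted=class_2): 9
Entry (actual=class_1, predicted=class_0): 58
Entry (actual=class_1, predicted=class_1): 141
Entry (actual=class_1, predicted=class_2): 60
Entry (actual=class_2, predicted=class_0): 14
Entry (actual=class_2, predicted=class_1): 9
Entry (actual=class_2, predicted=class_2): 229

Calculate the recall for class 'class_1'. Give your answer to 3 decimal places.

recall = TP/(TP+FN).
class_1: TP=141, FN=58+60=118 → 141/259 = 0.5444

0.544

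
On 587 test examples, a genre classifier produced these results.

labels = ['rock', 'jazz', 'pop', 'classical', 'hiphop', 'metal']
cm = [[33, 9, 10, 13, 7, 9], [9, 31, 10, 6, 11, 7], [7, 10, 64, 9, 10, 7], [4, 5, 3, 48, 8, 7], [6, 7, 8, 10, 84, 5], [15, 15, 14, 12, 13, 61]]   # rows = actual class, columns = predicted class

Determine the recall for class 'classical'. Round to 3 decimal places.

One-vs-rest for 'classical': TP = diagonal; FP = other classes predicted 'classical'; FN = 'classical' predicted as other.
recall = TP/(TP+FN).
classical: TP=48, FN=4+5+3+8+7=27 → 48/75 = 0.6400

0.640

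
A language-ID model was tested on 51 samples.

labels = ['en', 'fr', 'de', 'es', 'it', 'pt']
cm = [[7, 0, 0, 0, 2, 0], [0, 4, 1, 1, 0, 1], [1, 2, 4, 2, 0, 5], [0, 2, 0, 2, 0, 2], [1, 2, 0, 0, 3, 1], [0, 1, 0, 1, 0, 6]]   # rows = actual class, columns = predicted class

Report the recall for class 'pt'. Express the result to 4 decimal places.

0.7500

Take TP from the diagonal, FP from the rest of the 'pt' prediction marginal, FN from the rest of the 'pt' actual marginal.
recall = TP/(TP+FN).
pt: TP=6, FN=0+1+0+1+0=2 → 6/8 = 0.75000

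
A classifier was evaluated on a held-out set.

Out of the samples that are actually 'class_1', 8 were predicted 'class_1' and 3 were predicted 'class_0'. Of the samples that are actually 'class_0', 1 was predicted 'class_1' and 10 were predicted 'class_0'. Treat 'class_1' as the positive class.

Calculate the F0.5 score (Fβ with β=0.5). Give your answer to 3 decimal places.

Fβ = (1+β²)·TP / ((1+β²)·TP + β²·FN + FP), with β²=1/4
= 1.25·8 / (1.25·8 + 0.25·3 + 1) = 0.851

0.851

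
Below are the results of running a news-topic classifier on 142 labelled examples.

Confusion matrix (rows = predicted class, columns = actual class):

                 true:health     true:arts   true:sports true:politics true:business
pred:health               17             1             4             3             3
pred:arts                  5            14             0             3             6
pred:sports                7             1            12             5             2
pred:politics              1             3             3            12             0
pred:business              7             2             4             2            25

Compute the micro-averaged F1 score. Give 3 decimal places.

Micro-averaging pools counts across classes: ΣTP=80, ΣFP=62, ΣFN=62.
Micro-F1 score = 2·TP/(2·TP+FP+FN) on pooled counts = 0.563 (equals overall accuracy in single-label multiclass).

0.563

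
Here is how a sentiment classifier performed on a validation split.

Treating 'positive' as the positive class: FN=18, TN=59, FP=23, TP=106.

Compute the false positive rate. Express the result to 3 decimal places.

FPR = FP/(FP+TN) = 23/(23+59) = 0.280

0.280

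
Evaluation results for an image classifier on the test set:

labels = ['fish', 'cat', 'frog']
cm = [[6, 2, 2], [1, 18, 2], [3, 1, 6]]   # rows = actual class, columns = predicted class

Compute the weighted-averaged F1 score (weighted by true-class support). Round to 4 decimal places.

Per-class F1 score (2·TP/(2·TP+FP+FN)):
  fish: TP=6, FP=1+3=4, FN=2+2=4 → 12/20 = 0.60000
  cat: TP=18, FP=2+1=3, FN=1+2=3 → 36/42 = 0.85714
  frog: TP=6, FP=2+2=4, FN=3+1=4 → 12/20 = 0.60000
Weighted-F1 score = Σ (supportᵢ/N)·F1 scoreᵢ with N=41: (10/41)·0.60000 + (21/41)·0.85714 + (10/41)·0.60000 = 0.7317

0.7317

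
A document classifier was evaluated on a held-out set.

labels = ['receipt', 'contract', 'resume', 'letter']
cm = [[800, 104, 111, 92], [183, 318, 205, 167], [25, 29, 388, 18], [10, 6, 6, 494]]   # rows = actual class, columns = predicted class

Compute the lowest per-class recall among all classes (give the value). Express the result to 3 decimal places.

0.364

Per-class recall (TP/(TP+FN)):
  receipt: TP=800, FN=104+111+92=307 → 800/1107 = 0.7227
  contract: TP=318, FN=183+205+167=555 → 318/873 = 0.3643
  resume: TP=388, FN=25+29+18=72 → 388/460 = 0.8435
  letter: TP=494, FN=10+6+6=22 → 494/516 = 0.9574
Lowest is class 'contract' with recall = 0.364.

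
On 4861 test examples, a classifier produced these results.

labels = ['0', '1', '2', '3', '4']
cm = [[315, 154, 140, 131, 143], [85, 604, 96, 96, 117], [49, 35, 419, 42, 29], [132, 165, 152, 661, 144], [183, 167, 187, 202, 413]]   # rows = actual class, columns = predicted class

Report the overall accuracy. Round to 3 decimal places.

0.496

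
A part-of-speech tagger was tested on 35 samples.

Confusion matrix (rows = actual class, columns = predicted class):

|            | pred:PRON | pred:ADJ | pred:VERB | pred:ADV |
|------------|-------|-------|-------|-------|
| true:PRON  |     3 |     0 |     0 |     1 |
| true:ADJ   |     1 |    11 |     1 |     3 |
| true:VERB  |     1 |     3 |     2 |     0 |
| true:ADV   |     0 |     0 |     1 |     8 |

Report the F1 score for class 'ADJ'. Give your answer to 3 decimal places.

0.733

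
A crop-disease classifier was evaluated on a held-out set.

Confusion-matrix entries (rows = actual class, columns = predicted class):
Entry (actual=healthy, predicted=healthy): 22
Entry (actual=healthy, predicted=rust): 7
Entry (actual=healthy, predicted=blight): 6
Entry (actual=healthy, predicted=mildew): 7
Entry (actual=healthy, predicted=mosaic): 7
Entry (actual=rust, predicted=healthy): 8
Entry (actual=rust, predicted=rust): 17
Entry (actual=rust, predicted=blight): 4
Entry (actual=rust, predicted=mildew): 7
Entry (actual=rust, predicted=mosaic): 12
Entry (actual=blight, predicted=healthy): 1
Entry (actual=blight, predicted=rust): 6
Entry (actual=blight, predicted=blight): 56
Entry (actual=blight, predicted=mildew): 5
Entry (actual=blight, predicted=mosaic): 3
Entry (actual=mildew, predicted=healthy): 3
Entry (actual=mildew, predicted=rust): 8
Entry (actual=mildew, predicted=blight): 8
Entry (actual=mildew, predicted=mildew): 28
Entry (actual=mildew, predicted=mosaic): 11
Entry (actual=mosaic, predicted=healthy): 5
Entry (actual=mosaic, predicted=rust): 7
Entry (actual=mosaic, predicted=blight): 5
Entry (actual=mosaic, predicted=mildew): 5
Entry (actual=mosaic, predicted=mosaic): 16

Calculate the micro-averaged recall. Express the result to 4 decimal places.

0.5265

Micro-averaging pools counts across classes: ΣTP=139, ΣFP=125, ΣFN=125.
Micro-recall = TP/(TP+FN) on pooled counts = 0.5265 (equals overall accuracy in single-label multiclass).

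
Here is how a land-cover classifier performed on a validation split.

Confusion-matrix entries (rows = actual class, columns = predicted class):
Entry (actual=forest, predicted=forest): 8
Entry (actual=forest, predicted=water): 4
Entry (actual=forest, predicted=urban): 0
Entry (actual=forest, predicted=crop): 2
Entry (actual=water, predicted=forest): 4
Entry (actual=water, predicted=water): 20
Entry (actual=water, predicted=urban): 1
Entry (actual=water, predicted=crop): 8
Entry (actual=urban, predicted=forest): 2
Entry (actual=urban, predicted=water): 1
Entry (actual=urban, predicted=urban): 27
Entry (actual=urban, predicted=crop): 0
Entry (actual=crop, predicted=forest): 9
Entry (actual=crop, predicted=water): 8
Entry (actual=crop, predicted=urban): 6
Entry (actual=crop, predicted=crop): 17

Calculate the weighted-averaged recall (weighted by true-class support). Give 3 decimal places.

Per-class recall (TP/(TP+FN)):
  forest: TP=8, FN=4+0+2=6 → 8/14 = 0.5714
  water: TP=20, FN=4+1+8=13 → 20/33 = 0.6061
  urban: TP=27, FN=2+1+0=3 → 27/30 = 0.9000
  crop: TP=17, FN=9+8+6=23 → 17/40 = 0.4250
Weighted-recall = Σ (supportᵢ/N)·recallᵢ with N=117: (14/117)·0.5714 + (33/117)·0.6061 + (30/117)·0.9000 + (40/117)·0.4250 = 0.615

0.615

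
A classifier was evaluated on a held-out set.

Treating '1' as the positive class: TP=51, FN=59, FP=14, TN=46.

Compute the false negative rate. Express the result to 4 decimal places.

0.5364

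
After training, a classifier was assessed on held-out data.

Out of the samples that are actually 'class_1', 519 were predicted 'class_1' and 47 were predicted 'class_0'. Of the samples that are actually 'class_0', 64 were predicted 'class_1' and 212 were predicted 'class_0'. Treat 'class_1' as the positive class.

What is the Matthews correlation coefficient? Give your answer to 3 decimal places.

0.697

MCC = (TP·TN − FP·FN) / √((TP+FP)(TP+FN)(TN+FP)(TN+FN))
Numerator = 519·212 − 64·47 = 107020
Denominator = √(583·566·276·259) = √23588147352 = 153584.3330
MCC = 107020 / 153584.3330 = 0.697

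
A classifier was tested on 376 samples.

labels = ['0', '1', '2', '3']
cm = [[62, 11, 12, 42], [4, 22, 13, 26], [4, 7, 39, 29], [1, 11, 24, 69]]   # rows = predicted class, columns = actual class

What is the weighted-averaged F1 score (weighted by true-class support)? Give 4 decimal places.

0.5038

Per-class F1 score (2·TP/(2·TP+FP+FN)):
  0: TP=62, FP=11+12+42=65, FN=4+4+1=9 → 124/198 = 0.62626
  1: TP=22, FP=4+13+26=43, FN=11+7+11=29 → 44/116 = 0.37931
  2: TP=39, FP=4+7+29=40, FN=12+13+24=49 → 78/167 = 0.46707
  3: TP=69, FP=1+11+24=36, FN=42+26+29=97 → 138/271 = 0.50923
Weighted-F1 score = Σ (supportᵢ/N)·F1 scoreᵢ with N=376: (71/376)·0.62626 + (51/376)·0.37931 + (88/376)·0.46707 + (166/376)·0.50923 = 0.5038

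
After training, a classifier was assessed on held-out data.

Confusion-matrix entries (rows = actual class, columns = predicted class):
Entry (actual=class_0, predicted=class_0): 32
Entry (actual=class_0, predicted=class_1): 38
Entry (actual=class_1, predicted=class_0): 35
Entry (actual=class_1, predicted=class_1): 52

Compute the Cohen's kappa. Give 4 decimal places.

Observed agreement pₒ = trace/N = 84/157 = 0.53503
Expected agreement pₑ = Σ (rowᵢ·colᵢ)/N² = (70·67 + 87·90)/157² = 0.50793
κ = (pₒ − pₑ)/(1 − pₑ) = (0.53503 − 0.50793)/(1 − 0.50793) = 0.0551

0.0551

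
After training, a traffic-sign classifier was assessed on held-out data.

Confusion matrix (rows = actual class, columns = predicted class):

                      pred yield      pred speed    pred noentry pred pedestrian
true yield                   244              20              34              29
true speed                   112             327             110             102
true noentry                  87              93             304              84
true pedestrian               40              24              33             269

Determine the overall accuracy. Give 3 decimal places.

Accuracy = trace / total = (244+327+304+269=1144) / 1912 = 1144/1912 = 0.598

0.598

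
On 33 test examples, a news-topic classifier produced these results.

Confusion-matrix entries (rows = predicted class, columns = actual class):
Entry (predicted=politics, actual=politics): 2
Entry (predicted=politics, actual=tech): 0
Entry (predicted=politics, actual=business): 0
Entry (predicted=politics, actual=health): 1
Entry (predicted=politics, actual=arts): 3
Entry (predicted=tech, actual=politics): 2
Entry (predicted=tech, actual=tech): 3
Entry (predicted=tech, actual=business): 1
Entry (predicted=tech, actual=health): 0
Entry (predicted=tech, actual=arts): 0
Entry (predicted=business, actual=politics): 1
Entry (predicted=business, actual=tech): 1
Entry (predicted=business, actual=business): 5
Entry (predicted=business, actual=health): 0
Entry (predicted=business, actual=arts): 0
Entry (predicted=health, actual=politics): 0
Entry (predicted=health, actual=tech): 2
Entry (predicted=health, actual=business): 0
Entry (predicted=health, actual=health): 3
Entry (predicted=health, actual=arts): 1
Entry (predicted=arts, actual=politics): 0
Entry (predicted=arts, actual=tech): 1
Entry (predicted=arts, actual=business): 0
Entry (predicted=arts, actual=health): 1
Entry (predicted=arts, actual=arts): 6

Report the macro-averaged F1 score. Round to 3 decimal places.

0.561

Per-class F1 score (2·TP/(2·TP+FP+FN)):
  politics: TP=2, FP=0+0+1+3=4, FN=2+1+0+0=3 → 4/11 = 0.3636
  tech: TP=3, FP=2+1+0+0=3, FN=0+1+2+1=4 → 6/13 = 0.4615
  business: TP=5, FP=1+1+0+0=2, FN=0+1+0+0=1 → 10/13 = 0.7692
  health: TP=3, FP=0+2+0+1=3, FN=1+0+0+1=2 → 6/11 = 0.5455
  arts: TP=6, FP=0+1+0+1=2, FN=3+0+0+1=4 → 12/18 = 0.6667
Macro-F1 score = mean = (0.3636 + 0.4615 + 0.7692 + 0.5455 + 0.6667) / 5 = 0.561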